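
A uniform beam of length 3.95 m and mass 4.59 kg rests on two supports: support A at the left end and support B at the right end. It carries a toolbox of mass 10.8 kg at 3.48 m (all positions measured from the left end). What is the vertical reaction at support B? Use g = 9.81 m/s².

R_B ≈ 116 N

Take moments about support A.
Beam weight: 4.59 × 9.81 = 45.03 N down at 1.975 m → arm 1.975 m, τ = 45.03 × 1.975 = 88.93 N·m clockwise.
Toolbox: 10.8 × 9.81 = 105.9 N down at 3.48 m → arm 3.48 m, τ = 105.9 × 3.48 = 368.5 N·m clockwise.
Net load moment about support A = 457.4 N·m clockwise.
Reaction R at support B is upward at 3.95 m, arm 3.95 m → moment R × 3.95 counterclockwise.
Balancing moments: R × 3.95 = 457.4, giving R = 116 N.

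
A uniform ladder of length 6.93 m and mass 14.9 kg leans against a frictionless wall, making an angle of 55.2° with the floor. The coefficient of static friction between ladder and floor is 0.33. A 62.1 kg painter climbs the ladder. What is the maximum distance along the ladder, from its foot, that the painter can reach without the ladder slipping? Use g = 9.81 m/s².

Choose the foot of the ladder as the axis so the floor normal and friction both act there and drop out.
Ladder weight 14.9×9.81 = 146.2 N acts at 3.465 m along the ladder; its horizontal arm is 3.465·cos55.2° = 1.978 m → τ = 289.2 N·m clockwise.
Painter weight 62.1×9.81 = 609.2 N at distance d → arm d·cos55.2° → τ = 609.2·d·0.5707 clockwise.
Wall normal N at the top has arm L sinθ = 5.691 m counterclockwise, so Στ = 0 gives N·5.691 = 289.2 + 347.7·d.
ΣFy = 0 ⇒ N_floor = 755.4 N, so the maximum friction is μ_s·N_floor = 0.33×755.4 = 249.3 N. ΣFx = 0 ⇒ N_wall = f, so at the slipping point N = 249.3 N.
Substituting: 249.3×5.691 = 289.2 + 347.7·d ⇒ d = (1419 − 289.2) / 347.7 = 3.25 m.

d ≈ 3.25 m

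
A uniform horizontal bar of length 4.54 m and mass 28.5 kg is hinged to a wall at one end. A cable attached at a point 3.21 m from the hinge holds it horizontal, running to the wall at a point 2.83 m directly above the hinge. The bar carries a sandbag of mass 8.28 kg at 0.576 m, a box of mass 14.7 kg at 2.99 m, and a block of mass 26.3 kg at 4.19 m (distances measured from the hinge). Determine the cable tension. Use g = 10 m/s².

Taking torques about the hinge:
Beam weight: 28.5 × 10 = 285 N down at 2.27 m → arm 2.27 m, τ = 285 × 2.27 = 647 N·m clockwise.
Sandbag: 8.28 × 10 = 82.8 N down at 0.576 m → arm 0.576 m, τ = 82.8 × 0.576 = 47.69 N·m clockwise.
Box: 14.7 × 10 = 147 N down at 2.99 m → arm 2.99 m, τ = 147 × 2.99 = 439.5 N·m clockwise.
Block: 26.3 × 10 = 263 N down at 4.19 m → arm 4.19 m, τ = 263 × 4.19 = 1102 N·m clockwise.
Total clockwise load moment = 2236 N·m.
The cable tension T acts at 3.21 m; only its component perpendicular to the bar, T sinθ, produces torque. sinθ = h/√(h²+d²) = 2.83/√(2.83²+3.21²) = 0.6613.
Setting net torque to zero: T × 3.21 × 0.6613 = 2236 → T = 2236 / 2.123 = 1050 N.

T ≈ 1050 N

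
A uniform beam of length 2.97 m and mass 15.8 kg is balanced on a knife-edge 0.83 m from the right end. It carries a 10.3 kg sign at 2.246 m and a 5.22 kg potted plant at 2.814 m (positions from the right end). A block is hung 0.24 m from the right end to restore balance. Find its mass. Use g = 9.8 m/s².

About the knife-edge (at 0.83 m from the right end):
Beam weight: 15.8 × 9.8 = 154.8 N down at 1.485 m → arm 0.655 m, τ = 154.8 × 0.655 = 101.4 N·m counterclockwise.
Sign: 10.3 × 9.8 = 100.9 N down at 2.246 m → arm 1.416 m, τ = 100.9 × 1.416 = 142.9 N·m counterclockwise.
Potted plant: 5.22 × 9.8 = 51.16 N down at 2.814 m → arm 1.984 m, τ = 51.16 × 1.984 = 101.5 N·m counterclockwise.
Net moment of known loads = 345.8 N·m counterclockwise.
An unknown mass m at 0.24 m has arm 0.59 m; its moment is m·g·0.59 clockwise.
For rotational equilibrium, m × 9.8 × 0.59 = 345.8, so m = 345.8 / (9.8 × 0.59) = 59.8 kg.

m ≈ 59.8 kg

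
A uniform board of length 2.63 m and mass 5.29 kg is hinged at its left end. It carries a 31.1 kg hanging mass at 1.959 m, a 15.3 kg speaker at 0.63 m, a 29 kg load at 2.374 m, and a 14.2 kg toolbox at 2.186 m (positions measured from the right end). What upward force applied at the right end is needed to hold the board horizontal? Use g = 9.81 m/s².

F ≈ 269 N

Sum moments about the left end (the unknown pivot reaction has zero arm there).
Beam weight: 5.29 × 9.81 = 51.89 N down at 1.315 m → arm 1.315 m, τ = 51.89 × 1.315 = 68.24 N·m clockwise.
Hanging mass: 31.1 × 9.81 = 305.1 N down at 1.959 m → arm 0.671 m, τ = 305.1 × 0.671 = 204.7 N·m clockwise.
Speaker: 15.3 × 9.81 = 150.1 N down at 0.63 m → arm 2 m, τ = 150.1 × 2 = 300.2 N·m clockwise.
Load: 29 × 9.81 = 284.5 N down at 2.374 m → arm 0.256 m, τ = 284.5 × 0.256 = 72.83 N·m clockwise.
Toolbox: 14.2 × 9.81 = 139.3 N down at 2.186 m → arm 0.444 m, τ = 139.3 × 0.444 = 61.85 N·m clockwise.
Net moment of the loads = 707.8 N·m clockwise.
The upward force F acts at the right end, arm 2.63 m, giving F × 2.63 counterclockwise.
Στ = 0 ⇒ F × 2.63 = 707.8 ⇒ F = 707.8 / 2.63 = 269 N.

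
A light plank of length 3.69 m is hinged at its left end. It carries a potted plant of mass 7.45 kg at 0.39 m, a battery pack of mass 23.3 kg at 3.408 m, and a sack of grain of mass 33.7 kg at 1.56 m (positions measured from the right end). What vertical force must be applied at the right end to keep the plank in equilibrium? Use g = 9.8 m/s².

About the left end:
Potted plant: 7.45 × 9.8 = 73.01 N down at 0.39 m → arm 3.3 m, τ = 73.01 × 3.3 = 240.9 N·m clockwise.
Battery pack: 23.3 × 9.8 = 228.3 N down at 3.408 m → arm 0.282 m, τ = 228.3 × 0.282 = 64.38 N·m clockwise.
Sack of grain: 33.7 × 9.8 = 330.3 N down at 1.56 m → arm 2.13 m, τ = 330.3 × 2.13 = 703.5 N·m clockwise.
Net moment of the loads = 1009 N·m clockwise.
The upward force F acts at the right end, arm 3.69 m, giving F × 3.69 counterclockwise.
Στ = 0 ⇒ F × 3.69 = 1009 ⇒ F = 1009 / 3.69 = 273 N.

F ≈ 273 N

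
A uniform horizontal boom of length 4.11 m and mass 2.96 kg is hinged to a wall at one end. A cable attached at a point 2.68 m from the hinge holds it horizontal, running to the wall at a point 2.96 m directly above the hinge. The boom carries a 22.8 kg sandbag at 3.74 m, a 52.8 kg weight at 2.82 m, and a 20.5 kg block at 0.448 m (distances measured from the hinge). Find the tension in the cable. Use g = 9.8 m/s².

Take moments about the hinge.
Beam weight: 2.96 × 9.8 = 29.01 N down at 2.055 m → arm 2.055 m, τ = 29.01 × 2.055 = 59.62 N·m clockwise.
Sandbag: 22.8 × 9.8 = 223.4 N down at 3.74 m → arm 3.74 m, τ = 223.4 × 3.74 = 835.5 N·m clockwise.
Weight: 52.8 × 9.8 = 517.4 N down at 2.82 m → arm 2.82 m, τ = 517.4 × 2.82 = 1459 N·m clockwise.
Block: 20.5 × 9.8 = 200.9 N down at 0.448 m → arm 0.448 m, τ = 200.9 × 0.448 = 90 N·m clockwise.
Total clockwise load moment = 2444 N·m.
The cable tension T acts at 2.68 m; only its component perpendicular to the boom, T sinθ, produces torque. sinθ = h/√(h²+d²) = 2.96/√(2.96²+2.68²) = 0.7413.
Setting net torque to zero: T × 2.68 × 0.7413 = 2444 → T = 2444 / 1.987 = 1230 N.

T ≈ 1230 N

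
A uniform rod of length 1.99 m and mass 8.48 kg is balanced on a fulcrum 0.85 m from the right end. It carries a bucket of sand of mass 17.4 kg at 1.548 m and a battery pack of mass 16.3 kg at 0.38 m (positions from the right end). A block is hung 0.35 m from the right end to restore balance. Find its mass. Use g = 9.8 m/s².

About the fulcrum (at 0.85 m from the right end):
Beam weight: 8.48 × 9.8 = 83.1 N down at 0.995 m → arm 0.145 m, τ = 83.1 × 0.145 = 12.05 N·m counterclockwise.
Bucket of sand: 17.4 × 9.8 = 170.5 N down at 1.548 m → arm 0.698 m, τ = 170.5 × 0.698 = 119 N·m counterclockwise.
Battery pack: 16.3 × 9.8 = 159.7 N down at 0.38 m → arm 0.47 m, τ = 159.7 × 0.47 = 75.06 N·m clockwise.
Net moment of known loads = 55.99 N·m counterclockwise.
An unknown mass m at 0.35 m has arm 0.5 m; its moment is m·g·0.5 clockwise.
For rotational equilibrium, m × 9.8 × 0.5 = 55.99, so m = 55.99 / (9.8 × 0.5) = 11.4 kg.

m ≈ 11.4 kg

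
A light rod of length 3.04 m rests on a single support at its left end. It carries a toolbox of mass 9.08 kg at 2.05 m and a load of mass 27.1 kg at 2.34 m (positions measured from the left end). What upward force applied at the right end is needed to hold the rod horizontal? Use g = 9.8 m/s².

Take moments about the left end.
Toolbox: 9.08 × 9.8 = 88.98 N down at 2.05 m → arm 2.05 m, τ = 88.98 × 2.05 = 182.4 N·m clockwise.
Load: 27.1 × 9.8 = 265.6 N down at 2.34 m → arm 2.34 m, τ = 265.6 × 2.34 = 621.5 N·m clockwise.
Net moment of the loads = 803.9 N·m clockwise.
The upward force F acts at the right end, arm 3.04 m, giving F × 3.04 counterclockwise.
For rotational equilibrium, F × 3.04 = 803.9, so F = 803.9 / 3.04 = 264 N.

F ≈ 264 N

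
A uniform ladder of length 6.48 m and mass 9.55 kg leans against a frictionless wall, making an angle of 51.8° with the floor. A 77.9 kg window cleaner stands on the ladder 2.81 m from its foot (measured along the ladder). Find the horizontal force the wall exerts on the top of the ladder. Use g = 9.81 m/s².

Taking torques about the foot of the ladder:
Ladder weight 9.55×9.81 = 93.69 N acts at 3.24 m along the ladder; its horizontal arm is 3.24·cos51.8° = 2.004 m → τ = 187.8 N·m clockwise.
Window cleaner: 77.9×9.81 = 764.2 N at 2.81 m → arm 1.738 m → τ = 1328 N·m clockwise.
Wall normal N acts horizontally at the top; its moment arm is the height L sinθ = 6.48·sin51.8° = 5.092 m, counterclockwise.
For rotational equilibrium, N × 5.092 = 1516, so N = 298 N.

N_wall ≈ 298 N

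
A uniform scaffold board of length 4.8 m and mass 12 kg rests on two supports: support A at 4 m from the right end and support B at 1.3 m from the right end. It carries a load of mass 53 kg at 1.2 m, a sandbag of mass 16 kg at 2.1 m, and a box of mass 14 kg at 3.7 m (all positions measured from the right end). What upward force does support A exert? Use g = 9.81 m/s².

About support B:
Beam weight: 12 × 9.81 = 117.7 N down at 2.4 m → arm 1.1 m, τ = 117.7 × 1.1 = 129.5 N·m counterclockwise.
Load: 53 × 9.81 = 519.9 N down at 1.2 m → arm 0.1 m, τ = 519.9 × 0.1 = 51.99 N·m clockwise.
Sandbag: 16 × 9.81 = 157 N down at 2.1 m → arm 0.8 m, τ = 157 × 0.8 = 125.6 N·m counterclockwise.
Box: 14 × 9.81 = 137.3 N down at 3.7 m → arm 2.4 m, τ = 137.3 × 2.4 = 329.5 N·m counterclockwise.
Net load moment about support B = 532.6 N·m counterclockwise.
Reaction R at support A is upward at 4 m, arm 2.7 m → moment R × 2.7 clockwise.
Στ = 0 ⇒ R × 2.7 = 532.6 ⇒ R = 197 N.

R_A ≈ 197 N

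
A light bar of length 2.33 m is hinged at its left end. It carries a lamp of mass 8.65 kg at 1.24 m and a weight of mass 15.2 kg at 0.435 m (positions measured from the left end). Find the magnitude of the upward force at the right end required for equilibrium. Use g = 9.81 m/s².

F ≈ 73 N

About the left end:
Lamp: 8.65 × 9.81 = 84.86 N down at 1.24 m → arm 1.24 m, τ = 84.86 × 1.24 = 105.2 N·m clockwise.
Weight: 15.2 × 9.81 = 149.1 N down at 0.435 m → arm 0.435 m, τ = 149.1 × 0.435 = 64.86 N·m clockwise.
Net moment of the loads = 170.1 N·m clockwise.
The upward force F acts at the right end, arm 2.33 m, giving F × 2.33 counterclockwise.
Balancing moments: F × 2.33 = 170.1, giving F = 170.1 / 2.33 = 73 N.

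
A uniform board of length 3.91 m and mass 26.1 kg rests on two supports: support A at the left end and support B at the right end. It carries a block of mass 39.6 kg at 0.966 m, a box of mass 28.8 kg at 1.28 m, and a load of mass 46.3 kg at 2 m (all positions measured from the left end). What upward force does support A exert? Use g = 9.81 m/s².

R_A ≈ 832 N

Take moments about support B.
Beam weight: 26.1 × 9.81 = 256 N down at 1.955 m → arm 1.955 m, τ = 256 × 1.955 = 500.5 N·m counterclockwise.
Block: 39.6 × 9.81 = 388.5 N down at 0.966 m → arm 2.944 m, τ = 388.5 × 2.944 = 1144 N·m counterclockwise.
Box: 28.8 × 9.81 = 282.5 N down at 1.28 m → arm 2.63 m, τ = 282.5 × 2.63 = 743 N·m counterclockwise.
Load: 46.3 × 9.81 = 454.2 N down at 2 m → arm 1.91 m, τ = 454.2 × 1.91 = 867.5 N·m counterclockwise.
Net load moment about support B = 3255 N·m counterclockwise.
Reaction R at support A is upward at 0 m, arm 3.91 m → moment R × 3.91 clockwise.
For rotational equilibrium, R × 3.91 = 3255, so R = 832 N.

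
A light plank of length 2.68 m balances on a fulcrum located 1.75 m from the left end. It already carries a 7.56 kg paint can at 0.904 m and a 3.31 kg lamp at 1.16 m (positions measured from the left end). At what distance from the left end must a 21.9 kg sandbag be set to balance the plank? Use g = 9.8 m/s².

About the fulcrum (at 1.75 m from the left end):
Paint can: 7.56 × 9.8 = 74.09 N down at 0.904 m → arm 0.846 m, τ = 74.09 × 0.846 = 62.68 N·m counterclockwise.
Lamp: 3.31 × 9.8 = 32.44 N down at 1.16 m → arm 0.59 m, τ = 32.44 × 0.59 = 19.14 N·m counterclockwise.
Net moment of existing loads = 81.82 N·m counterclockwise.
The sandbag weighs 21.9 × 9.8 = 214.6 N and must supply an equal clockwise moment, so its lever arm about the fulcrum is 81.82 / 214.6 = 0.381 m.
That puts it at 1.75 + 0.381 = 2.13 m from the left end.

x ≈ 2.13 m from the left end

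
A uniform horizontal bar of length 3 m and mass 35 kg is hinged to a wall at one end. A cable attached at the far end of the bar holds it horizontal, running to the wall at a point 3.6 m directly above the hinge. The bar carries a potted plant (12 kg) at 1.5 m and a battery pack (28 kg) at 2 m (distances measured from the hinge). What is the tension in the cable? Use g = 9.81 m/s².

T ≈ 538 N

About the hinge:
Beam weight: 35 × 9.81 = 343.4 N down at 1.5 m → arm 1.5 m, τ = 343.4 × 1.5 = 515.1 N·m clockwise.
Potted plant: 12 × 9.81 = 117.7 N down at 1.5 m → arm 1.5 m, τ = 117.7 × 1.5 = 176.6 N·m clockwise.
Battery pack: 28 × 9.81 = 274.7 N down at 2 m → arm 2 m, τ = 274.7 × 2 = 549.4 N·m clockwise.
Total clockwise load moment = 1241 N·m.
The cable tension T acts at 3 m; only its component perpendicular to the bar, T sinθ, produces torque. sinθ = h/√(h²+d²) = 3.6/√(3.6²+3²) = 0.7682.
Setting net torque to zero: T × 3 × 0.7682 = 1241 → T = 1241 / 2.305 = 538 N.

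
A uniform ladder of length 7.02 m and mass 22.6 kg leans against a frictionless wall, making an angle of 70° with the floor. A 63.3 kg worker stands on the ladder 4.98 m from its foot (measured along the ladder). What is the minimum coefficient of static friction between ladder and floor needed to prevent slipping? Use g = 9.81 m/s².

Sum moments about the foot of the ladder (the floor normal and friction both act there and drop out).
Ladder weight 22.6×9.81 = 221.7 N acts at 3.51 m along the ladder; its horizontal arm is 3.51·cos70° = 1.2 m → τ = 266 N·m clockwise.
Worker: 63.3×9.81 = 621 N at 4.98 m → arm 1.703 m → τ = 1058 N·m clockwise.
Wall normal N acts horizontally at the top; its moment arm is the height L sinθ = 7.02·sin70° = 6.597 m, counterclockwise.
For rotational equilibrium, N × 6.597 = 1324, so N = 200.7 N.
ΣFx = 0 ⇒ f = N_wall = 200.7 N. ΣFy = 0 ⇒ N_floor = 842.7 N.
μ_min = f / N_floor = 200.7 / 842.7 = 0.238.

μ_min ≈ 0.238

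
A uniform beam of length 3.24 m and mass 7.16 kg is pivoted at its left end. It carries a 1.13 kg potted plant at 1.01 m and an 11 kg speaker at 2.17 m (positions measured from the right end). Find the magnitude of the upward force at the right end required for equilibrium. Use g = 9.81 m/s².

F ≈ 78.4 N

Taking torques about the left end:
Beam weight: 7.16 × 9.81 = 70.24 N down at 1.62 m → arm 1.62 m, τ = 70.24 × 1.62 = 113.8 N·m clockwise.
Potted plant: 1.13 × 9.81 = 11.09 N down at 1.01 m → arm 2.23 m, τ = 11.09 × 2.23 = 24.73 N·m clockwise.
Speaker: 11 × 9.81 = 107.9 N down at 2.17 m → arm 1.07 m, τ = 107.9 × 1.07 = 115.5 N·m clockwise.
Net moment of the loads = 254 N·m clockwise.
The upward force F acts at the right end, arm 3.24 m, giving F × 3.24 counterclockwise.
For rotational equilibrium, F × 3.24 = 254, so F = 254 / 3.24 = 78.4 N.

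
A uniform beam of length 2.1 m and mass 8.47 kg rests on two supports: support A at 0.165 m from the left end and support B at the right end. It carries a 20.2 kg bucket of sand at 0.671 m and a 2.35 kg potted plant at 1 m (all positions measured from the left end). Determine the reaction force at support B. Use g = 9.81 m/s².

R_B ≈ 99.8 N

Sum moments about support A (its reaction then has zero moment arm).
Beam weight: 8.47 × 9.81 = 83.09 N down at 1.05 m → arm 0.885 m, τ = 83.09 × 0.885 = 73.53 N·m clockwise.
Bucket of sand: 20.2 × 9.81 = 198.2 N down at 0.671 m → arm 0.506 m, τ = 198.2 × 0.506 = 100.3 N·m clockwise.
Potted plant: 2.35 × 9.81 = 23.05 N down at 1 m → arm 0.835 m, τ = 23.05 × 0.835 = 19.25 N·m clockwise.
Net load moment about support A = 193.1 N·m clockwise.
Reaction R at support B is upward at 2.1 m, arm 1.935 m → moment R × 1.935 counterclockwise.
For rotational equilibrium, R × 1.935 = 193.1, so R = 99.8 N.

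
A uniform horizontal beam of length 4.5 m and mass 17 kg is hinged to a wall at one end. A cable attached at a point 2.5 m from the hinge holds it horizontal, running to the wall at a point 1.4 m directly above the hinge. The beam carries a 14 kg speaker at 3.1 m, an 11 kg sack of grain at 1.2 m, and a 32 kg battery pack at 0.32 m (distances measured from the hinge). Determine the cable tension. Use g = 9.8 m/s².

T ≈ 843 N

Sum moments about the hinge (the unknown hinge reaction has zero arm there).
Beam weight: 17 × 9.8 = 166.6 N down at 2.25 m → arm 2.25 m, τ = 166.6 × 2.25 = 374.8 N·m clockwise.
Speaker: 14 × 9.8 = 137.2 N down at 3.1 m → arm 3.1 m, τ = 137.2 × 3.1 = 425.3 N·m clockwise.
Sack of grain: 11 × 9.8 = 107.8 N down at 1.2 m → arm 1.2 m, τ = 107.8 × 1.2 = 129.4 N·m clockwise.
Battery pack: 32 × 9.8 = 313.6 N down at 0.32 m → arm 0.32 m, τ = 313.6 × 0.32 = 100.4 N·m clockwise.
Total clockwise load moment = 1030 N·m.
The cable tension T acts at 2.5 m; only its component perpendicular to the beam, T sinθ, produces torque. sinθ = h/√(h²+d²) = 1.4/√(1.4²+2.5²) = 0.4886.
Setting net torque to zero: T × 2.5 × 0.4886 = 1030 → T = 1030 / 1.222 = 843 N.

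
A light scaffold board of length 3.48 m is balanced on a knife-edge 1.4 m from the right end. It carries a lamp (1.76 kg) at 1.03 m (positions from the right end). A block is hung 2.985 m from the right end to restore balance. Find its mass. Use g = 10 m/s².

Choose the knife-edge (at 1.4 m from the right end) as the axis so the support reaction has zero arm there.
Lamp: 1.76 × 10 = 17.6 N down at 1.03 m → arm 0.37 m, τ = 17.6 × 0.37 = 6.512 N·m clockwise.
Net moment of known loads = 6.512 N·m clockwise.
An unknown mass m at 2.985 m has arm 1.585 m; its moment is m·g·1.585 counterclockwise.
Setting net torque to zero: m × 10 × 1.585 = 6.512 → m = 6.512 / (10 × 1.585) = 0.411 kg.

m ≈ 0.411 kg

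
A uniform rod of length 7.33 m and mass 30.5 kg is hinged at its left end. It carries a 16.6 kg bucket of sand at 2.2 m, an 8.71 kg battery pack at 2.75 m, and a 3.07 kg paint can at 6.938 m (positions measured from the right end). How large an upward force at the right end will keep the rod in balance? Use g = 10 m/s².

About the left end:
Beam weight: 30.5 × 10 = 305 N down at 3.665 m → arm 3.665 m, τ = 305 × 3.665 = 1118 N·m clockwise.
Bucket of sand: 16.6 × 10 = 166 N down at 2.2 m → arm 5.13 m, τ = 166 × 5.13 = 851.6 N·m clockwise.
Battery pack: 8.71 × 10 = 87.1 N down at 2.75 m → arm 4.58 m, τ = 87.1 × 4.58 = 398.9 N·m clockwise.
Paint can: 3.07 × 10 = 30.7 N down at 6.938 m → arm 0.392 m, τ = 30.7 × 0.392 = 12.03 N·m clockwise.
Net moment of the loads = 2381 N·m clockwise.
The upward force F acts at the right end, arm 7.33 m, giving F × 7.33 counterclockwise.
Στ = 0 ⇒ F × 7.33 = 2381 ⇒ F = 2381 / 7.33 = 325 N.

F ≈ 325 N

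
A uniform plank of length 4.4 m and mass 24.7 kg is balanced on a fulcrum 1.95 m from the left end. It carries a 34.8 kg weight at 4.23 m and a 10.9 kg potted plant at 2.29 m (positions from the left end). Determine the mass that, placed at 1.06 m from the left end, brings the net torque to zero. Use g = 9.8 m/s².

Take moments about the fulcrum (at 1.95 m from the left end).
Beam weight: 24.7 × 9.8 = 242.1 N down at 2.2 m → arm 0.25 m, τ = 242.1 × 0.25 = 60.52 N·m clockwise.
Weight: 34.8 × 9.8 = 341 N down at 4.23 m → arm 2.28 m, τ = 341 × 2.28 = 777.5 N·m clockwise.
Potted plant: 10.9 × 9.8 = 106.8 N down at 2.29 m → arm 0.34 m, τ = 106.8 × 0.34 = 36.31 N·m clockwise.
Net moment of known loads = 874.3 N·m clockwise.
An unknown mass m at 1.06 m has arm 0.89 m; its moment is m·g·0.89 counterclockwise.
Στ = 0 ⇒ m × 9.8 × 0.89 = 874.3 ⇒ m = 874.3 / (9.8 × 0.89) = 100 kg.

m ≈ 100 kg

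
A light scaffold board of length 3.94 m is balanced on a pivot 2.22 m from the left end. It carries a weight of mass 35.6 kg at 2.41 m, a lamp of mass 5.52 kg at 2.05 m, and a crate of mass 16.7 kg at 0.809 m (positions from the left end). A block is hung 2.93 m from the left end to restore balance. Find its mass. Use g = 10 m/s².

About the pivot (at 2.22 m from the left end):
Weight: 35.6 × 10 = 356 N down at 2.41 m → arm 0.19 m, τ = 356 × 0.19 = 67.64 N·m clockwise.
Lamp: 5.52 × 10 = 55.2 N down at 2.05 m → arm 0.17 m, τ = 55.2 × 0.17 = 9.384 N·m counterclockwise.
Crate: 16.7 × 10 = 167 N down at 0.809 m → arm 1.411 m, τ = 167 × 1.411 = 235.6 N·m counterclockwise.
Net moment of known loads = 177.3 N·m counterclockwise.
An unknown mass m at 2.93 m has arm 0.71 m; its moment is m·g·0.71 clockwise.
Στ = 0 ⇒ m × 10 × 0.71 = 177.3 ⇒ m = 177.3 / (10 × 0.71) = 25 kg.

m ≈ 25 kg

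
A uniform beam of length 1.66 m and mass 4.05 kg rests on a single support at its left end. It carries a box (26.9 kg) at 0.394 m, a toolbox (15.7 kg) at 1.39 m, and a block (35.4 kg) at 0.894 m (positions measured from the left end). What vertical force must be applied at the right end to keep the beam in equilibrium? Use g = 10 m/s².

Taking torques about the left end:
Beam weight: 4.05 × 10 = 40.5 N down at 0.83 m → arm 0.83 m, τ = 40.5 × 0.83 = 33.61 N·m clockwise.
Box: 26.9 × 10 = 269 N down at 0.394 m → arm 0.394 m, τ = 269 × 0.394 = 106 N·m clockwise.
Toolbox: 15.7 × 10 = 157 N down at 1.39 m → arm 1.39 m, τ = 157 × 1.39 = 218.2 N·m clockwise.
Block: 35.4 × 10 = 354 N down at 0.894 m → arm 0.894 m, τ = 354 × 0.894 = 316.5 N·m clockwise.
Net moment of the loads = 674.3 N·m clockwise.
The upward force F acts at the right end, arm 1.66 m, giving F × 1.66 counterclockwise.
For rotational equilibrium, F × 1.66 = 674.3, so F = 674.3 / 1.66 = 406 N.

F ≈ 406 N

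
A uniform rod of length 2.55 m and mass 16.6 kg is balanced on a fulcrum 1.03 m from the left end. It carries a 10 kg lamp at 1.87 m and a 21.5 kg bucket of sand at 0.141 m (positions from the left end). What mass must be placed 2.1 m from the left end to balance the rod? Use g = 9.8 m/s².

m ≈ 6.21 kg

Taking torques about the fulcrum (at 1.03 m from the left end):
Beam weight: 16.6 × 9.8 = 162.7 N down at 1.275 m → arm 0.245 m, τ = 162.7 × 0.245 = 39.86 N·m clockwise.
Lamp: 10 × 9.8 = 98 N down at 1.87 m → arm 0.84 m, τ = 98 × 0.84 = 82.32 N·m clockwise.
Bucket of sand: 21.5 × 9.8 = 210.7 N down at 0.141 m → arm 0.889 m, τ = 210.7 × 0.889 = 187.3 N·m counterclockwise.
Net moment of known loads = 65.12 N·m counterclockwise.
An unknown mass m at 2.1 m has arm 1.07 m; its moment is m·g·1.07 clockwise.
Στ = 0 ⇒ m × 9.8 × 1.07 = 65.12 ⇒ m = 65.12 / (9.8 × 1.07) = 6.21 kg.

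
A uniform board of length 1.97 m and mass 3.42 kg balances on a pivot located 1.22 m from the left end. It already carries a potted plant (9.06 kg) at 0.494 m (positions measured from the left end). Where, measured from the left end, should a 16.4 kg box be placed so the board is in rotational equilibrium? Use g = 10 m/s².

x ≈ 1.67 m from the left end

Sum moments about the pivot (at 1.22 m from the left end) (the support reaction has zero arm there).
Beam weight: 3.42 × 10 = 34.2 N down at 0.985 m → arm 0.235 m, τ = 34.2 × 0.235 = 8.037 N·m counterclockwise.
Potted plant: 9.06 × 10 = 90.6 N down at 0.494 m → arm 0.726 m, τ = 90.6 × 0.726 = 65.78 N·m counterclockwise.
Net moment of existing loads = 73.82 N·m counterclockwise.
The box weighs 16.4 × 10 = 164 N and must supply an equal clockwise moment, so its lever arm about the pivot is 73.82 / 164 = 0.45 m.
That puts it at 1.22 + 0.45 = 1.67 m from the left end.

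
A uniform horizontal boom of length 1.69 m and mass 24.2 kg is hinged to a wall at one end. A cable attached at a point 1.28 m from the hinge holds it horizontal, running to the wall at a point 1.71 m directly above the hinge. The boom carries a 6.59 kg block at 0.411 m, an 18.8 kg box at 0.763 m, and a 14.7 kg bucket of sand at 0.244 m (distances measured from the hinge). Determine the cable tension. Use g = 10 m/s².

T ≈ 401 N

Sum moments about the hinge (the unknown hinge reaction has zero arm there).
Beam weight: 24.2 × 10 = 242 N down at 0.845 m → arm 0.845 m, τ = 242 × 0.845 = 204.5 N·m clockwise.
Block: 6.59 × 10 = 65.9 N down at 0.411 m → arm 0.411 m, τ = 65.9 × 0.411 = 27.08 N·m clockwise.
Box: 18.8 × 10 = 188 N down at 0.763 m → arm 0.763 m, τ = 188 × 0.763 = 143.4 N·m clockwise.
Bucket of sand: 14.7 × 10 = 147 N down at 0.244 m → arm 0.244 m, τ = 147 × 0.244 = 35.87 N·m clockwise.
Total clockwise load moment = 410.9 N·m.
The cable tension T acts at 1.28 m; only its component perpendicular to the boom, T sinθ, produces torque. sinθ = h/√(h²+d²) = 1.71/√(1.71²+1.28²) = 0.8006.
Στ = 0 ⇒ T × 1.28 × 0.8006 = 410.9 ⇒ T = 410.9 / 1.025 = 401 N.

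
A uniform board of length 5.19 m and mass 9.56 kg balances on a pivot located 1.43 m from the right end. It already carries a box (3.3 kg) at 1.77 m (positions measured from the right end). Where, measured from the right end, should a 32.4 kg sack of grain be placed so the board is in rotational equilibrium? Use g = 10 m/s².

x ≈ 1.05 m from the right end

Taking torques about the pivot (at 1.43 m from the right end):
Beam weight: 9.56 × 10 = 95.6 N down at 2.595 m → arm 1.165 m, τ = 95.6 × 1.165 = 111.4 N·m counterclockwise.
Box: 3.3 × 10 = 33 N down at 1.77 m → arm 0.34 m, τ = 33 × 0.34 = 11.22 N·m counterclockwise.
Net moment of existing loads = 122.6 N·m counterclockwise.
The sack of grain weighs 32.4 × 10 = 324 N and must supply an equal clockwise moment, so its lever arm about the pivot is 122.6 / 324 = 0.378 m.
That puts it at 1.43 − 0.378 = 1.05 m from the right end.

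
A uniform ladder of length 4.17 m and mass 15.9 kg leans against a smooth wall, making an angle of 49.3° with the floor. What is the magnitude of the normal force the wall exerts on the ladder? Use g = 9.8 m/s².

N_wall ≈ 67 N

Taking torques about the foot of the ladder:
Ladder weight 15.9×9.8 = 155.8 N acts at 2.085 m along the ladder; its horizontal arm is 2.085·cos49.3° = 1.36 m → τ = 211.9 N·m clockwise.
Wall normal N acts horizontally at the top; its moment arm is the height L sinθ = 4.17·sin49.3° = 3.161 m, counterclockwise.
For rotational equilibrium, N × 3.161 = 211.9, so N = 67 N.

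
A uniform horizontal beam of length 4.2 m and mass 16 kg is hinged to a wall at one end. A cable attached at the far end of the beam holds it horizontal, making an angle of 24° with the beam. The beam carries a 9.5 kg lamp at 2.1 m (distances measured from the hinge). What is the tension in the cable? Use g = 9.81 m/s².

T ≈ 308 N

Taking torques about the hinge:
Beam weight: 16 × 9.81 = 157 N down at 2.1 m → arm 2.1 m, τ = 157 × 2.1 = 329.7 N·m clockwise.
Lamp: 9.5 × 9.81 = 93.2 N down at 2.1 m → arm 2.1 m, τ = 93.2 × 2.1 = 195.7 N·m clockwise.
Total clockwise load moment = 525.4 N·m.
The cable tension T acts at 4.2 m; only its component perpendicular to the beam, T sinθ, produces torque. sin 24° = 0.4067.
For rotational equilibrium, T × 4.2 × 0.4067 = 525.4, so T = 525.4 / 1.708 = 308 N.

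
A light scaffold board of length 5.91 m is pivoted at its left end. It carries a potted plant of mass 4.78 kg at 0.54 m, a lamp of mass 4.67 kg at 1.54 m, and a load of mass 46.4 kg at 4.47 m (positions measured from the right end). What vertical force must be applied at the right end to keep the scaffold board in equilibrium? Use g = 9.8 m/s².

Taking torques about the left end:
Potted plant: 4.78 × 9.8 = 46.84 N down at 0.54 m → arm 5.37 m, τ = 46.84 × 5.37 = 251.5 N·m clockwise.
Lamp: 4.67 × 9.8 = 45.77 N down at 1.54 m → arm 4.37 m, τ = 45.77 × 4.37 = 200 N·m clockwise.
Load: 46.4 × 9.8 = 454.7 N down at 4.47 m → arm 1.44 m, τ = 454.7 × 1.44 = 654.8 N·m clockwise.
Net moment of the loads = 1106 N·m clockwise.
The upward force F acts at the right end, arm 5.91 m, giving F × 5.91 counterclockwise.
Balancing moments: F × 5.91 = 1106, giving F = 1106 / 5.91 = 187 N.

F ≈ 187 N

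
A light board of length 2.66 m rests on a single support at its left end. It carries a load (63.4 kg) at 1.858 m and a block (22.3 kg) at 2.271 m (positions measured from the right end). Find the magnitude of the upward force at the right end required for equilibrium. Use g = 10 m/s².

Sum moments about the left end (the unknown pivot reaction has zero arm there).
Load: 63.4 × 10 = 634 N down at 1.858 m → arm 0.802 m, τ = 634 × 0.802 = 508.5 N·m clockwise.
Block: 22.3 × 10 = 223 N down at 2.271 m → arm 0.389 m, τ = 223 × 0.389 = 86.75 N·m clockwise.
Net moment of the loads = 595.2 N·m clockwise.
The upward force F acts at the right end, arm 2.66 m, giving F × 2.66 counterclockwise.
Στ = 0 ⇒ F × 2.66 = 595.2 ⇒ F = 595.2 / 2.66 = 224 N.

F ≈ 224 N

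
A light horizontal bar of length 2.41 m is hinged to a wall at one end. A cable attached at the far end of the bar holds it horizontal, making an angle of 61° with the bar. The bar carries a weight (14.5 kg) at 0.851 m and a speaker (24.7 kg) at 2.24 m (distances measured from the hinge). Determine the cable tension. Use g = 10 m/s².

T ≈ 321 N

Choose the hinge as the axis so the unknown hinge reaction has zero arm there.
Weight: 14.5 × 10 = 145 N down at 0.851 m → arm 0.851 m, τ = 145 × 0.851 = 123.4 N·m clockwise.
Speaker: 24.7 × 10 = 247 N down at 2.24 m → arm 2.24 m, τ = 247 × 2.24 = 553.3 N·m clockwise.
Total clockwise load moment = 676.7 N·m.
The cable tension T acts at 2.41 m; only its component perpendicular to the bar, T sinθ, produces torque. sin 61° = 0.8746.
Setting net torque to zero: T × 2.41 × 0.8746 = 676.7 → T = 676.7 / 2.108 = 321 N.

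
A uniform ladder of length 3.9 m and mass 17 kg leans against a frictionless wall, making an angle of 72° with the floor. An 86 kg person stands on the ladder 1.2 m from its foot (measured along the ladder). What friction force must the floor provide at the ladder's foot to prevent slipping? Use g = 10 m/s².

Sum moments about the foot of the ladder (the floor normal and friction both act there and drop out).
Ladder weight 17×10 = 170 N acts at 1.95 m along the ladder; its horizontal arm is 1.95·cos72° = 0.6026 m → τ = 102.4 N·m clockwise.
Person: 86×10 = 860 N at 1.2 m → arm 0.3708 m → τ = 318.9 N·m clockwise.
Wall normal N acts horizontally at the top; its moment arm is the height L sinθ = 3.9·sin72° = 3.709 m, counterclockwise.
Στ = 0 ⇒ N × 3.709 = 421.3 ⇒ N = 114 N.
ΣFx = 0: friction at the foot balances the wall's push, so f = N_wall = 114 N.

f ≈ 114 N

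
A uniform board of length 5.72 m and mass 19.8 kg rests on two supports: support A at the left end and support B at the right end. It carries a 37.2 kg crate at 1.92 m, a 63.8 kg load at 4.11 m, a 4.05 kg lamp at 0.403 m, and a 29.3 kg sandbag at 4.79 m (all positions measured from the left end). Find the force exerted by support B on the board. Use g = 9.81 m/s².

R_B ≈ 913 N

Taking torques about support A:
Beam weight: 19.8 × 9.81 = 194.2 N down at 2.86 m → arm 2.86 m, τ = 194.2 × 2.86 = 555.4 N·m clockwise.
Crate: 37.2 × 9.81 = 364.9 N down at 1.92 m → arm 1.92 m, τ = 364.9 × 1.92 = 700.6 N·m clockwise.
Load: 63.8 × 9.81 = 625.9 N down at 4.11 m → arm 4.11 m, τ = 625.9 × 4.11 = 2572 N·m clockwise.
Lamp: 4.05 × 9.81 = 39.73 N down at 0.403 m → arm 0.403 m, τ = 39.73 × 0.403 = 16.01 N·m clockwise.
Sandbag: 29.3 × 9.81 = 287.4 N down at 4.79 m → arm 4.79 m, τ = 287.4 × 4.79 = 1377 N·m clockwise.
Net load moment about support A = 5221 N·m clockwise.
Reaction R at support B is upward at 5.72 m, arm 5.72 m → moment R × 5.72 counterclockwise.
For rotational equilibrium, R × 5.72 = 5221, so R = 913 N.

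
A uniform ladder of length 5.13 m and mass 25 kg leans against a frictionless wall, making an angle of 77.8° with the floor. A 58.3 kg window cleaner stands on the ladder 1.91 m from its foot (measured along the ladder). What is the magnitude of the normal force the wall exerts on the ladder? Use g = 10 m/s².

N_wall ≈ 74 N

Sum moments about the foot of the ladder (the floor normal and friction both act there and drop out).
Ladder weight 25×10 = 250 N acts at 2.565 m along the ladder; its horizontal arm is 2.565·cos77.8° = 0.542 m → τ = 135.5 N·m clockwise.
Window cleaner: 58.3×10 = 583 N at 1.91 m → arm 0.4036 m → τ = 235.3 N·m clockwise.
Wall normal N acts horizontally at the top; its moment arm is the height L sinθ = 5.13·sin77.8° = 5.014 m, counterclockwise.
Στ = 0 ⇒ N × 5.014 = 370.8 ⇒ N = 74 N.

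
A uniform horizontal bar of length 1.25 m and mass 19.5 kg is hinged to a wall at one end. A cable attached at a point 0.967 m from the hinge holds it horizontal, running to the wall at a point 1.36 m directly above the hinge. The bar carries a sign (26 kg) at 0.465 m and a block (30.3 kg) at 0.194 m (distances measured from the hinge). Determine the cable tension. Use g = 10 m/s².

T ≈ 383 N

Choose the hinge as the axis so the unknown hinge reaction has zero arm there.
Beam weight: 19.5 × 10 = 195 N down at 0.625 m → arm 0.625 m, τ = 195 × 0.625 = 121.9 N·m clockwise.
Sign: 26 × 10 = 260 N down at 0.465 m → arm 0.465 m, τ = 260 × 0.465 = 120.9 N·m clockwise.
Block: 30.3 × 10 = 303 N down at 0.194 m → arm 0.194 m, τ = 303 × 0.194 = 58.78 N·m clockwise.
Total clockwise load moment = 301.6 N·m.
The cable tension T acts at 0.967 m; only its component perpendicular to the bar, T sinθ, produces torque. sinθ = h/√(h²+d²) = 1.36/√(1.36²+0.967²) = 0.815.
Balancing moments: T × 0.967 × 0.815 = 301.6, giving T = 301.6 / 0.7881 = 383 N.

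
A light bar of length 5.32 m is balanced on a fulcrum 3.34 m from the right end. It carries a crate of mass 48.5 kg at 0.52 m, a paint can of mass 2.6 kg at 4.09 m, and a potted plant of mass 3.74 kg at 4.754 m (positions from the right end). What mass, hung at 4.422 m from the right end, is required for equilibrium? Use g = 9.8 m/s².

m ≈ 120 kg

Take moments about the fulcrum (at 3.34 m from the right end).
Crate: 48.5 × 9.8 = 475.3 N down at 0.52 m → arm 2.82 m, τ = 475.3 × 2.82 = 1340 N·m clockwise.
Paint can: 2.6 × 9.8 = 25.48 N down at 4.09 m → arm 0.75 m, τ = 25.48 × 0.75 = 19.11 N·m counterclockwise.
Potted plant: 3.74 × 9.8 = 36.65 N down at 4.754 m → arm 1.414 m, τ = 36.65 × 1.414 = 51.82 N·m counterclockwise.
Net moment of known loads = 1269 N·m clockwise.
An unknown mass m at 4.422 m has arm 1.082 m; its moment is m·g·1.082 counterclockwise.
Balancing moments: m × 9.8 × 1.082 = 1269, giving m = 1269 / (9.8 × 1.082) = 120 kg.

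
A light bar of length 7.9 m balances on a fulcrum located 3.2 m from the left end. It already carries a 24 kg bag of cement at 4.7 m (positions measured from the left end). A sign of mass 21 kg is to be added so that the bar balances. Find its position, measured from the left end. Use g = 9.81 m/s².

Choose the fulcrum (at 3.2 m from the left end) as the axis so the support reaction has zero arm there.
Bag of cement: 24 × 9.81 = 235.4 N down at 4.7 m → arm 1.5 m, τ = 235.4 × 1.5 = 353.1 N·m clockwise.
Net moment of existing loads = 353.1 N·m clockwise.
The sign weighs 21 × 9.81 = 206 N and must supply an equal counterclockwise moment, so its lever arm about the fulcrum is 353.1 / 206 = 1.71 m.
That puts it at 3.2 − 1.71 = 1.49 m from the left end.

x ≈ 1.49 m from the left end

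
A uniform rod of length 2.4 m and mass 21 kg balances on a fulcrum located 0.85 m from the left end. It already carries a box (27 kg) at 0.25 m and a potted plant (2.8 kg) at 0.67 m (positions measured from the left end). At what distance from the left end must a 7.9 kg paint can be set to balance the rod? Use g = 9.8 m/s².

x ≈ 2.03 m from the left end

Taking torques about the fulcrum (at 0.85 m from the left end):
Beam weight: 21 × 9.8 = 205.8 N down at 1.2 m → arm 0.35 m, τ = 205.8 × 0.35 = 72.03 N·m clockwise.
Box: 27 × 9.8 = 264.6 N down at 0.25 m → arm 0.6 m, τ = 264.6 × 0.6 = 158.8 N·m counterclockwise.
Potted plant: 2.8 × 9.8 = 27.44 N down at 0.67 m → arm 0.18 m, τ = 27.44 × 0.18 = 4.939 N·m counterclockwise.
Net moment of existing loads = 91.71 N·m counterclockwise.
The paint can weighs 7.9 × 9.8 = 77.42 N and must supply an equal clockwise moment, so its lever arm about the fulcrum is 91.71 / 77.42 = 1.18 m.
That puts it at 0.85 + 1.18 = 2.03 m from the left end.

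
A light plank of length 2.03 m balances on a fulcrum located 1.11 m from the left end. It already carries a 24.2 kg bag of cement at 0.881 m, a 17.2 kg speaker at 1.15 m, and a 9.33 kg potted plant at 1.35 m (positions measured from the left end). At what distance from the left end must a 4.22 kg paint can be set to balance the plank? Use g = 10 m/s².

Sum moments about the fulcrum (at 1.11 m from the left end) (the support reaction has zero arm there).
Bag of cement: 24.2 × 10 = 242 N down at 0.881 m → arm 0.229 m, τ = 242 × 0.229 = 55.42 N·m counterclockwise.
Speaker: 17.2 × 10 = 172 N down at 1.15 m → arm 0.04 m, τ = 172 × 0.04 = 6.88 N·m clockwise.
Potted plant: 9.33 × 10 = 93.3 N down at 1.35 m → arm 0.24 m, τ = 93.3 × 0.24 = 22.39 N·m clockwise.
Net moment of existing loads = 26.15 N·m counterclockwise.
The paint can weighs 4.22 × 10 = 42.2 N and must supply an equal clockwise moment, so its lever arm about the fulcrum is 26.15 / 42.2 = 0.62 m.
That puts it at 1.11 + 0.62 = 1.73 m from the left end.

x ≈ 1.73 m from the left end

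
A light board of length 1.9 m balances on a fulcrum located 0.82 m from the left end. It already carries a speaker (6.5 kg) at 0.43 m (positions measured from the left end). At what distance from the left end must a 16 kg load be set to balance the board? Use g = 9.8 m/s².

Choose the fulcrum (at 0.82 m from the left end) as the axis so the support reaction has zero arm there.
Speaker: 6.5 × 9.8 = 63.7 N down at 0.43 m → arm 0.39 m, τ = 63.7 × 0.39 = 24.84 N·m counterclockwise.
Net moment of existing loads = 24.84 N·m counterclockwise.
The load weighs 16 × 9.8 = 156.8 N and must supply an equal clockwise moment, so its lever arm about the fulcrum is 24.84 / 156.8 = 0.158 m.
That puts it at 0.82 + 0.158 = 0.978 m from the left end.

x ≈ 0.978 m from the left end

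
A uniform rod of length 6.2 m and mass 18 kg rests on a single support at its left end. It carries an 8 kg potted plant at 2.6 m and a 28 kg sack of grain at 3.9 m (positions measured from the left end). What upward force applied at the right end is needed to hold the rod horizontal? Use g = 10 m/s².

Sum moments about the left end (the unknown pivot reaction has zero arm there).
Beam weight: 18 × 10 = 180 N down at 3.1 m → arm 3.1 m, τ = 180 × 3.1 = 558 N·m clockwise.
Potted plant: 8 × 10 = 80 N down at 2.6 m → arm 2.6 m, τ = 80 × 2.6 = 208 N·m clockwise.
Sack of grain: 28 × 10 = 280 N down at 3.9 m → arm 3.9 m, τ = 280 × 3.9 = 1092 N·m clockwise.
Net moment of the loads = 1858 N·m clockwise.
The upward force F acts at the right end, arm 6.2 m, giving F × 6.2 counterclockwise.
Balancing moments: F × 6.2 = 1858, giving F = 1858 / 6.2 = 300 N.

F ≈ 300 N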